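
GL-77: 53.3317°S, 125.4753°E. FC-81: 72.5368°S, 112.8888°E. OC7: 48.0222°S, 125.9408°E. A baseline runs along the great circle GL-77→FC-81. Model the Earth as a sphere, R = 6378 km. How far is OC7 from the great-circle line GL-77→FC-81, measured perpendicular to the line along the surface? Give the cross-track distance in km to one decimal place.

δ₁₃ = central angle GL-77→OC7 = 0.092811 rad  (haversine)
θ₁₃ = bearing GL-77→OC7 = 3.361°,  θ₁₂ = bearing GL-77→FC-81 = 191.054°
dₓₜ = R·arcsin(sin δ₁₃ · sin(θ₁₃ − θ₁₂)) = 6378·arcsin(0.09268·sin(-187.693°)) = 79.127 km
|dₓₜ| = 79.127 km

79.1 km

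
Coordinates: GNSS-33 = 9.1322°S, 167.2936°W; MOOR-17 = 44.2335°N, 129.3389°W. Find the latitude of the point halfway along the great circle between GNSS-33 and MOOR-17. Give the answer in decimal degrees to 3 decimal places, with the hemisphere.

18.467°N

Bx = cos φ₂ cos Δλ = 0.564961,  By = cos φ₂ sin Δλ = 0.440677
φₘ = atan2(sin φ₁ + sin φ₂, √((cos φ₁ + Bx)² + By²)) = 18.46678°
λₘ = λ₁ + atan2(By, cos φ₁ + Bx) = -151.44494°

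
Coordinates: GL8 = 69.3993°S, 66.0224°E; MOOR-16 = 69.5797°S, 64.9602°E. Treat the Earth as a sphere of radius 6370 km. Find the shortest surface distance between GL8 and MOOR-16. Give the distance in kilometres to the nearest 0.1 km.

Δφ = -0.1804°,  Δλ = -1.0622°
a = sin²(Δφ/2) + cos φ₁ cos φ₂ sin²(Δλ/2) = 0.000013
c = 2·arcsin(√a) = 0.007218 rad = 0.4136°
d = R·c = 6370 × 0.007218 = 46.0 km

46.0 km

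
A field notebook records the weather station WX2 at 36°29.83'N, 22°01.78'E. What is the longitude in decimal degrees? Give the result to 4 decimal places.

22° + 1.78′/60 = 22 + 0.02967 = 22.0297°

22.0297°E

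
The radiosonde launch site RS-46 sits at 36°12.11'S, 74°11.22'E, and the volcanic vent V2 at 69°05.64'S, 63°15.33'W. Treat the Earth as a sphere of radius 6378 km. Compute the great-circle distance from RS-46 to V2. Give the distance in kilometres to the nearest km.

7808 km

RS-46: φ = -36.20183°, λ = +74.18700°
V2: φ = -69.09400°, λ = -63.25550°
Δφ = -32.8922°,  Δλ = -137.4425°
a = sin²(Δφ/2) + cos φ₁ cos φ₂ sin²(Δλ/2) = 0.330176
c = 2·arcsin(√a) = 1.224254 rad = 70.1446°
d = R·c = 6378 × 1.224254 = 7808.3 km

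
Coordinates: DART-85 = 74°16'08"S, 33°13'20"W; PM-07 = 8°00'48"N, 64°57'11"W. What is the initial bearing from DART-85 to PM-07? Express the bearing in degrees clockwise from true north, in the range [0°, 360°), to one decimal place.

DART-85: φ = -74.26889°, λ = -33.22222°
PM-07: φ = +8.01333°, λ = -64.95306°
Δλ = -31.7308°
y = sin Δλ · cos φ₂ = -0.520794
x = cos φ₁ sin φ₂ − sin φ₁ cos φ₂ cos Δλ = 0.848473
θ = atan2(y, x) = -31.5417° → 328.4583° (mod 360°)

328.5°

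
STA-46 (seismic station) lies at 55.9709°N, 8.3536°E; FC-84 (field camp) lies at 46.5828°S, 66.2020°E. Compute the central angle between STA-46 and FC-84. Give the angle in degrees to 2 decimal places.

Δφ = -102.5537°,  Δλ = 57.8484°
a = sin²(Δφ/2) + cos φ₁ cos φ₂ sin²(Δλ/2) = 0.698649
c = 2·arcsin(√a) = 1.979366 rad = 113.4093°

113.41°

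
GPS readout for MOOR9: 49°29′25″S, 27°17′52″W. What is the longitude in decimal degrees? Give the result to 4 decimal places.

27° + 17′/60 + 52″/3600 = 27 + 0.28333 + 0.01444 = 27.2978°

27.2978°W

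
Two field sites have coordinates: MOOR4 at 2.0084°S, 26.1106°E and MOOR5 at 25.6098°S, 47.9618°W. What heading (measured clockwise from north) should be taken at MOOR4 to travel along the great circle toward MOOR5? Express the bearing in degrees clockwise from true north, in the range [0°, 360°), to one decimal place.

Δλ = -74.0724°
y = sin Δλ · cos φ₂ = -0.867139
x = cos φ₁ sin φ₂ − sin φ₁ cos φ₂ cos Δλ = -0.423302
θ = atan2(y, x) = -116.0197° → 243.9803° (mod 360°)

244.0°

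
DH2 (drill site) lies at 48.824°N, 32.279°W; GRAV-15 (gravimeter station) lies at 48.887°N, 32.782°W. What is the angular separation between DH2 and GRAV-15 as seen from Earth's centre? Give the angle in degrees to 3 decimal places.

Δφ = 0.0630°,  Δλ = -0.5030°
a = sin²(Δφ/2) + cos φ₁ cos φ₂ sin²(Δλ/2) = 0.000009
c = 2·arcsin(√a) = 0.005880 rad = 0.3369°

0.337°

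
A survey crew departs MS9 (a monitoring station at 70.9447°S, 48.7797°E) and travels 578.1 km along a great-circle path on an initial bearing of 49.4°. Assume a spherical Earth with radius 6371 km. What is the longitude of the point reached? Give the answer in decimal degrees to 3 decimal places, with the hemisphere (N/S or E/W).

59.019°E

δ = d/R = 578.1/6371 = 0.090739 rad
φ₂ = arcsin(sin φ₁ cos δ + cos φ₁ sin δ cos θ)
   = arcsin(-0.94520·0.99589 + 0.32648·0.09061·0.65077) = -67.22955°
λ₂ = λ₁ + atan2(sin θ sin δ cos φ₁, cos δ − sin φ₁ sin φ₂) = 59.01916°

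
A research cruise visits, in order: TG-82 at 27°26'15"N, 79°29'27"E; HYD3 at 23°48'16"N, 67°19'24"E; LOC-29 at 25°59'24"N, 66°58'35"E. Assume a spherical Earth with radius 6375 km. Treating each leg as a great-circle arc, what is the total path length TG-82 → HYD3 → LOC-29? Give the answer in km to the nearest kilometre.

1531 km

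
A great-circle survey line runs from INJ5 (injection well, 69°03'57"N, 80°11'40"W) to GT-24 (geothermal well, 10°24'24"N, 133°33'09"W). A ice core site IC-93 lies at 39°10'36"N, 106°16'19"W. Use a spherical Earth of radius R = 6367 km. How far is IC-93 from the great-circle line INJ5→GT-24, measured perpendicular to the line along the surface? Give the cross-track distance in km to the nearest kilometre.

INJ5: φ = +69.06583°, λ = -80.19444°
GT-24: φ = +10.40667°, λ = -133.55250°
IC-93: φ = +39.17667°, λ = -106.27194°
δ₁₃ = central angle INJ5→IC-93 = 0.575730 rad  (haversine)
θ₁₃ = bearing INJ5→IC-93 = 218.748°,  θ₁₂ = bearing INJ5→GT-24 = 238.495°
dₓₜ = R·arcsin(sin δ₁₃ · sin(θ₁₃ − θ₁₂)) = 6367·arcsin(0.54445·sin(-19.747°)) = -1177.911 km
|dₓₜ| = 1177.911 km

1178 km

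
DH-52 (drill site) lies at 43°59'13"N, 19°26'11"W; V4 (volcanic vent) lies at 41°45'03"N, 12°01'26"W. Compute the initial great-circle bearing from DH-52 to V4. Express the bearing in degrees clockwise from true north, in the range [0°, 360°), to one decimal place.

DH-52: φ = +43.98694°, λ = -19.43639°
V4: φ = +41.75083°, λ = -12.02389°
Δλ = 7.4125°
y = sin Δλ · cos φ₂ = 0.096249
x = cos φ₁ sin φ₂ − sin φ₁ cos φ₂ cos Δλ = -0.034688
θ = atan2(y, x) = 109.8189° → 109.8189° (mod 360°)

109.8°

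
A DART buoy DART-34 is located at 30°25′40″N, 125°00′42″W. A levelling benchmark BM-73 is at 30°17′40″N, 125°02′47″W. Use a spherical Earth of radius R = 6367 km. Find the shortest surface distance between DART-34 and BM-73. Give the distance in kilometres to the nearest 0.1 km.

15.2 km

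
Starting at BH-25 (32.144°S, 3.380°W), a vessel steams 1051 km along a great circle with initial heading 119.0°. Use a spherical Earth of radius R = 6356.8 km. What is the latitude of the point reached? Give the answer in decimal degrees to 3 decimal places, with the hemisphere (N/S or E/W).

36.324°S

δ = d/R = 1051/6356.8 = 0.165335 rad
φ₂ = arcsin(sin φ₁ cos δ + cos φ₁ sin δ cos θ)
   = arcsin(-0.53205·0.98636 + 0.84671·0.16458·-0.48481) = -36.32422°
λ₂ = λ₁ + atan2(sin θ sin δ cos φ₁, cos δ − sin φ₁ sin φ₂) = 6.91206°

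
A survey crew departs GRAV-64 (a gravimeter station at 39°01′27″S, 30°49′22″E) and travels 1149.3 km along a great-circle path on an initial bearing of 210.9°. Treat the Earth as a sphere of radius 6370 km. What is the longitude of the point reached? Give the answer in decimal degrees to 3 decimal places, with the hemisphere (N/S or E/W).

22.960°E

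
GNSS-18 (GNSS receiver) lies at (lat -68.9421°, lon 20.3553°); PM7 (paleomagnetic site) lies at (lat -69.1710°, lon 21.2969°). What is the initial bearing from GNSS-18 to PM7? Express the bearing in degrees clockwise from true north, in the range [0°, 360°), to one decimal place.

Δλ = 0.9416°
y = sin Δλ · cos φ₂ = 0.005843
x = cos φ₁ sin φ₂ − sin φ₁ cos φ₂ cos Δλ = -0.004040
θ = atan2(y, x) = 124.6584° → 124.6584° (mod 360°)

124.7°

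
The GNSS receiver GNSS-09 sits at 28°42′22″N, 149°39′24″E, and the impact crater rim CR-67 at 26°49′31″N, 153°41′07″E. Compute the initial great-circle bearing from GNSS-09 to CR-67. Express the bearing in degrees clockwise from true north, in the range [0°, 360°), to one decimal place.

116.9°

GNSS-09: φ = +28.70611°, λ = +149.65667°
CR-67: φ = +26.82528°, λ = +153.68528°
Δλ = 4.0286°
y = sin Δλ · cos φ₂ = 0.062694
x = cos φ₁ sin φ₂ − sin φ₁ cos φ₂ cos Δλ = -0.031762
θ = atan2(y, x) = 116.8674° → 116.8674° (mod 360°)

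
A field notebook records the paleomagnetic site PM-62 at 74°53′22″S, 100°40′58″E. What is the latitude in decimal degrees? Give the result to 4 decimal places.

74° + 53′/60 + 22″/3600 = 74 + 0.88333 + 0.00611 = 74.8894°

74.8894°S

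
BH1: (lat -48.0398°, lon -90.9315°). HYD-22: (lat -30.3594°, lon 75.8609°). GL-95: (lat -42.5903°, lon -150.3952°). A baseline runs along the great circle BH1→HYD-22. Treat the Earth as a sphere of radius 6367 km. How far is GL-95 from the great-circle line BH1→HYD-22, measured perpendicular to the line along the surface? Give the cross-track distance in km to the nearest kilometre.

4557 km

δ₁₃ = central angle BH1→GL-95 = 0.717672 rad  (haversine)
θ₁₃ = bearing BH1→GL-95 = 254.628°,  θ₁₂ = bearing BH1→HYD-22 = 168.425°
dₓₜ = R·arcsin(sin δ₁₃ · sin(θ₁₃ − θ₁₂)) = 6367·arcsin(0.65763·sin(86.202°)) = 4557.221 km
|dₓₜ| = 4557.221 km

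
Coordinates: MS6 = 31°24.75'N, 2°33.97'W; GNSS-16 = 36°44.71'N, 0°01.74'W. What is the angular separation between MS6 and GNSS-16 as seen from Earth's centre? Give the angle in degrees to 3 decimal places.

5.731°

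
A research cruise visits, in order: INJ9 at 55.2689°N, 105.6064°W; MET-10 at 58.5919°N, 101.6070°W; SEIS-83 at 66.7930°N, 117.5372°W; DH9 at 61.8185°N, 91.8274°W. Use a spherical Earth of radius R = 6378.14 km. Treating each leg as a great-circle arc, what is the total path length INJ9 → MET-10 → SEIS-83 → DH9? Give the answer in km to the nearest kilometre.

3004 km

INJ9→MET-10: c = 0.069359 rad, d = 442.38 km
MET-10→SEIS-83: c = 0.190618 rad, d = 1215.79 km
SEIS-83→DH9: c = 0.211056 rad, d = 1346.15 km
Total = 442.38 + 1215.79 + 1346.15 = 3004.32 km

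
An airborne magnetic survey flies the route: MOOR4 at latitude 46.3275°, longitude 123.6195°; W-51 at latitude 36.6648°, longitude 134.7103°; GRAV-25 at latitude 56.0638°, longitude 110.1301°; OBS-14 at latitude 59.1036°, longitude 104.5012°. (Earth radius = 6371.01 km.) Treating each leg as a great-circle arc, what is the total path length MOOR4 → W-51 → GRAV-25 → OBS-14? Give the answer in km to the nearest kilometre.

MOOR4→W-51: c = 0.221960 rad, d = 1414.11 km
W-51→GRAV-25: c = 0.444914 rad, d = 2834.55 km
GRAV-25→OBS-14: c = 0.074708 rad, d = 475.97 km
Total = 1414.11 + 2834.55 + 475.97 = 4724.62 km

4725 km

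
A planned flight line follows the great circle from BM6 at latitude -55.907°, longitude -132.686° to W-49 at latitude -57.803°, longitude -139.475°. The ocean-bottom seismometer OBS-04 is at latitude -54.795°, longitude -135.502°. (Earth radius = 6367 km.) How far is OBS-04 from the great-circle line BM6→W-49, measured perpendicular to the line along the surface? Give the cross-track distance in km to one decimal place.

δ₁₃ = central angle BM6→OBS-04 = 0.034018 rad  (haversine)
θ₁₃ = bearing BM6→OBS-04 = 303.618°,  θ₁₂ = bearing BM6→W-49 = 240.128°
dₓₜ = R·arcsin(sin δ₁₃ · sin(θ₁₃ − θ₁₂)) = 6367·arcsin(0.03401·sin(63.490°)) = 193.811 km
|dₓₜ| = 193.811 km

193.8 km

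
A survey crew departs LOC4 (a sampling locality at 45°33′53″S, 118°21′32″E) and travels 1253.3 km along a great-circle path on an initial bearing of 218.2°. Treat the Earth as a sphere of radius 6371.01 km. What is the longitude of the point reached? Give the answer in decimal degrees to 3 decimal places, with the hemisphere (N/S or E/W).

106.526°E

LOC4: φ = -45.56472°, λ = +118.35889°
δ = d/R = 1253.3/6371.01 = 0.196719 rad
φ₂ = arcsin(sin φ₁ cos δ + cos φ₁ sin δ cos θ)
   = arcsin(-0.71404·0.98071 + 0.70010·0.19545·-0.78586) = -53.88198°
λ₂ = λ₁ + atan2(sin θ sin δ cos φ₁, cos δ − sin φ₁ sin φ₂) = 106.52618°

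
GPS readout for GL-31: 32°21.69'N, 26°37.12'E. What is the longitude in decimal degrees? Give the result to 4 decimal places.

26° + 37.12′/60 = 26 + 0.61867 = 26.6187°

26.6187°E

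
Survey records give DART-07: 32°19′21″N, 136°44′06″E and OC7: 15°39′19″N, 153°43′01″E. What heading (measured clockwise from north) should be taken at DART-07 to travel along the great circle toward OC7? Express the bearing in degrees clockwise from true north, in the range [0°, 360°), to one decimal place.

133.2°

DART-07: φ = +32.32250°, λ = +136.73500°
OC7: φ = +15.65528°, λ = +153.71694°
Δλ = 16.9819°
y = sin Δλ · cos φ₂ = 0.281235
x = cos φ₁ sin φ₂ − sin φ₁ cos φ₂ cos Δλ = -0.264363
θ = atan2(y, x) = 133.2288° → 133.2288° (mod 360°)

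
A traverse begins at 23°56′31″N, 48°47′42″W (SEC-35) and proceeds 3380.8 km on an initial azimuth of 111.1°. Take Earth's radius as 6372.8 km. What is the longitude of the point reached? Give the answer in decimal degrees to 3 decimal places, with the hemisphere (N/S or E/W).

SEC-35: φ = +23.94194°, λ = -48.79500°
δ = d/R = 3380.8/6372.8 = 0.530505 rad
φ₂ = arcsin(sin φ₁ cos δ + cos φ₁ sin δ cos θ)
   = arcsin(0.40581·0.86255 + 0.91396·0.50597·-0.36000) = 10.57708°
λ₂ = λ₁ + atan2(sin θ sin δ cos φ₁, cos δ − sin φ₁ sin φ₂) = -20.09624°

20.096°W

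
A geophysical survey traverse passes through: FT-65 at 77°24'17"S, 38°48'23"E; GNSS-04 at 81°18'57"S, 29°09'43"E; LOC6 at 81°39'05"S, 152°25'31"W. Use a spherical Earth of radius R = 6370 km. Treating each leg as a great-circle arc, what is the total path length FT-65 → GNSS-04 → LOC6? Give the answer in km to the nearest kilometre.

2370 km

FT-65: φ = -77.40472°, λ = +38.80639°
GNSS-04: φ = -81.31583°, λ = +29.16194°
LOC6: φ = -81.65139°, λ = -152.42528°
FT-65→GNSS-04: c = 0.074774 rad, d = 476.31 km
GNSS-04→LOC6: c = 0.297249 rad, d = 1893.48 km
Total = 476.31 + 1893.48 = 2369.79 km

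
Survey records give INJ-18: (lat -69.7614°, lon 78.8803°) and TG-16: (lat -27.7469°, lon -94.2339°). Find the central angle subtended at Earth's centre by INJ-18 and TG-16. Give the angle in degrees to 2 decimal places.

82.36°

Δφ = 42.0145°,  Δλ = -173.1142°
a = sin²(Δφ/2) + cos φ₁ cos φ₂ sin²(Δλ/2) = 0.433561
c = 2·arcsin(√a) = 1.437524 rad = 82.3641°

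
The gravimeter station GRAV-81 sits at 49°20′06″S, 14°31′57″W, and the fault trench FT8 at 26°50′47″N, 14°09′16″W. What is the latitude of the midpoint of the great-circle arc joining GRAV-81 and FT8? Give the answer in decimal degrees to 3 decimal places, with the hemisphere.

11.244°S

GRAV-81: φ = -49.33500°, λ = -14.53250°
FT8: φ = +26.84639°, λ = -14.15444°
Bx = cos φ₂ cos Δλ = 0.892201,  By = cos φ₂ sin Δλ = 0.005887
φₘ = atan2(sin φ₁ + sin φ₂, √((cos φ₁ + Bx)² + By²)) = -11.24436°
λₘ = λ₁ + atan2(By, cos φ₁ + Bx) = -14.31402°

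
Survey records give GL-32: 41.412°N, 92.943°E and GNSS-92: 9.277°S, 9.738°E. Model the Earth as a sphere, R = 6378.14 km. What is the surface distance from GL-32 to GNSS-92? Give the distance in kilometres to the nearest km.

10140 km

Δφ = -50.6890°,  Δλ = -83.2050°
a = sin²(Δφ/2) + cos φ₁ cos φ₂ sin²(Δλ/2) = 0.509530
c = 2·arcsin(√a) = 1.589857 rad = 91.0921°
d = R·c = 6378.14 × 1.589857 = 10140.3 km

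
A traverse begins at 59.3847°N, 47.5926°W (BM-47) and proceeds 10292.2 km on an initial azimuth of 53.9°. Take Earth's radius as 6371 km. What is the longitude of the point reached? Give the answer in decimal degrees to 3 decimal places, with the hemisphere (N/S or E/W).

75.662°E

δ = d/R = 10292.2/6371 = 1.615476 rad
φ₂ = arcsin(sin φ₁ cos δ + cos φ₁ sin δ cos θ)
   = arcsin(0.86061·-0.04467 + 0.50927·0.99900·0.58920) = 15.14853°
λ₂ = λ₁ + atan2(sin θ sin δ cos φ₁, cos δ − sin φ₁ sin φ₂) = 75.66206°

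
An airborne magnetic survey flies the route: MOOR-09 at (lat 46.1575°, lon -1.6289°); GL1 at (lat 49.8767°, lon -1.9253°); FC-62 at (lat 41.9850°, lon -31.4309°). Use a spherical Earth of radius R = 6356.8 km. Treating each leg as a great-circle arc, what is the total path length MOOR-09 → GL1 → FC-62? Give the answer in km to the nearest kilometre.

2833 km

MOOR-09→GL1: c = 0.065004 rad, d = 413.22 km
GL1→FC-62: c = 0.380702 rad, d = 2420.05 km
Total = 413.22 + 2420.05 = 2833.27 km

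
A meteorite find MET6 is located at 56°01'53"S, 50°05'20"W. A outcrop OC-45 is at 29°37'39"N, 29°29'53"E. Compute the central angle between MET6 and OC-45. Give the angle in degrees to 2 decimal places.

108.80°

MET6: φ = -56.03139°, λ = -50.08889°
OC-45: φ = +29.62750°, λ = +29.49806°
Δφ = 85.6589°,  Δλ = 79.5869°
a = sin²(Δφ/2) + cos φ₁ cos φ₂ sin²(Δλ/2) = 0.661104
c = 2·arcsin(√a) = 1.898858 rad = 108.7966°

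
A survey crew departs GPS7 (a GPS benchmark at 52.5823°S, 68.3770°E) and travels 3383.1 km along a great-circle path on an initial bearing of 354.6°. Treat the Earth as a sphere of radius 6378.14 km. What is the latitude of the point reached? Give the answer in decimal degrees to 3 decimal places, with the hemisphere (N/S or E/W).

22.276°S

δ = d/R = 3383.1/6378.14 = 0.530421 rad
φ₂ = arcsin(sin φ₁ cos δ + cos φ₁ sin δ cos θ)
   = arcsin(-0.79423·0.86259 + 0.60762·0.50590·0.99556) = -22.27585°
λ₂ = λ₁ + atan2(sin θ sin δ cos φ₁, cos δ − sin φ₁ sin φ₂) = 65.42790°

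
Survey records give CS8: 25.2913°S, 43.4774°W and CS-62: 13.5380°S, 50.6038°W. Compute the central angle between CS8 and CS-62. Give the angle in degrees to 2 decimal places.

13.53°

Δφ = 11.7533°,  Δλ = -7.1264°
a = sin²(Δφ/2) + cos φ₁ cos φ₂ sin²(Δλ/2) = 0.013878
c = 2·arcsin(√a) = 0.236162 rad = 13.5311°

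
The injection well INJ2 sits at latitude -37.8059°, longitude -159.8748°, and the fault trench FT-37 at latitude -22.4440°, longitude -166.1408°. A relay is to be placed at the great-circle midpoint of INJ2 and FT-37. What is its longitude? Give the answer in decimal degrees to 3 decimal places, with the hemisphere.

Bx = cos φ₂ cos Δλ = 0.918732,  By = cos φ₂ sin Δλ = -0.100877
φₘ = atan2(sin φ₁ + sin φ₂, √((cos φ₁ + Bx)² + By²)) = -30.16194°
λₘ = λ₁ + atan2(By, cos φ₁ + Bx) = -163.25323°

163.253°W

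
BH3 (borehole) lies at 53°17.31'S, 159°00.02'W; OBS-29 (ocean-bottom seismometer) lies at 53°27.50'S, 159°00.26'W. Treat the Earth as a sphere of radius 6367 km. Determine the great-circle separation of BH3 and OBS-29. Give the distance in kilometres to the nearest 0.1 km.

BH3: φ = -53.28850°, λ = -159.00033°
OBS-29: φ = -53.45833°, λ = -159.00433°
Δφ = -0.1698°,  Δλ = -0.0040°
a = sin²(Δφ/2) + cos φ₁ cos φ₂ sin²(Δλ/2) = 0.000002
c = 2·arcsin(√a) = 0.002964 rad = 0.1699°
d = R·c = 6367 × 0.002964 = 18.9 km

18.9 km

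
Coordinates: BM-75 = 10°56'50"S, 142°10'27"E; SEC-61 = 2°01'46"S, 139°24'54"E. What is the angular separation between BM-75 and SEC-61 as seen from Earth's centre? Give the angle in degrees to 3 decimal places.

BM-75: φ = -10.94722°, λ = +142.17417°
SEC-61: φ = -2.02944°, λ = +139.41500°
Δφ = 8.9178°,  Δλ = -2.7592°
a = sin²(Δφ/2) + cos φ₁ cos φ₂ sin²(Δλ/2) = 0.006613
c = 2·arcsin(√a) = 0.162819 rad = 9.3288°

9.329°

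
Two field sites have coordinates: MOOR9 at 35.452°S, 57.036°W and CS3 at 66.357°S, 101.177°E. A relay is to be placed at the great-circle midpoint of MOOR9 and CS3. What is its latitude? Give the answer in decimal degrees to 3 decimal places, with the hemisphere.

Bx = cos φ₂ cos Δλ = -0.372391,  By = cos φ₂ sin Δλ = 0.148848
φₘ = atan2(sin φ₁ + sin φ₂, √((cos φ₁ + Bx)² + By²)) = -72.67863°
λₘ = λ₁ + atan2(By, cos φ₁ + Bx) = -38.43284°

72.679°S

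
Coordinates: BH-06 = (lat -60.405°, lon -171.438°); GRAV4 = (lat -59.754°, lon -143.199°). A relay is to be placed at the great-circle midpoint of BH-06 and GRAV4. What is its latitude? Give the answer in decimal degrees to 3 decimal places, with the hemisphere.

60.833°S

Bx = cos φ₂ cos Δλ = 0.443762,  By = cos φ₂ sin Δλ = 0.238332
φₘ = atan2(sin φ₁ + sin φ₂, √((cos φ₁ + Bx)² + By²)) = -60.83337°
λₘ = λ₁ + atan2(By, cos φ₁ + Bx) = -157.17623°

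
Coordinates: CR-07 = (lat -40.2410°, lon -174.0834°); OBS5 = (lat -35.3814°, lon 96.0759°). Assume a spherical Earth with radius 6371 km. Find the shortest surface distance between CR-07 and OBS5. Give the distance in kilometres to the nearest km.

7553 km

Δφ = 4.8596°,  Δλ = -89.8407°
a = sin²(Δφ/2) + cos φ₁ cos φ₂ sin²(Δλ/2) = 0.312111
c = 2·arcsin(√a) = 1.185561 rad = 67.9276°
d = R·c = 6371 × 1.185561 = 7553.2 km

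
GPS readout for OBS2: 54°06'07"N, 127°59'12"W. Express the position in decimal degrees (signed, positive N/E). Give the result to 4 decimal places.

lat: 54.1019° N → +54.1019°
lon: 127.9867° W → -127.9867°

+54.1019°, -127.9867°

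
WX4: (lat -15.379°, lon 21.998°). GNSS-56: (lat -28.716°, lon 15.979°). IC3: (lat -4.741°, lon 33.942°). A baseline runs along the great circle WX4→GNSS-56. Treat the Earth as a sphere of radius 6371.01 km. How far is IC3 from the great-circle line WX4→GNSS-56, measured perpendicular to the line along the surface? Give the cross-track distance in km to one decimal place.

δ₁₃ = central angle WX4→IC3 = 0.276524 rad  (haversine)
θ₁₃ = bearing WX4→IC3 = 49.064°,  θ₁₂ = bearing WX4→GNSS-56 = 201.626°
dₓₜ = R·arcsin(sin δ₁₃ · sin(θ₁₃ − θ₁₂)) = 6371.01·arcsin(0.27301·sin(-152.562°)) = -803.621 km
|dₓₜ| = 803.621 km

803.6 km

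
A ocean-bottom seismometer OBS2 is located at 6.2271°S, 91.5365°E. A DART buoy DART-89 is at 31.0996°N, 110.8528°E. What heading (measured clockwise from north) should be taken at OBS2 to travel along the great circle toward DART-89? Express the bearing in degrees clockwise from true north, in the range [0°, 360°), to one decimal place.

Δλ = 19.3163°
y = sin Δλ · cos φ₂ = 0.283240
x = cos φ₁ sin φ₂ − sin φ₁ cos φ₂ cos Δλ = 0.601131
θ = atan2(y, x) = 25.2288° → 25.2288° (mod 360°)

25.2°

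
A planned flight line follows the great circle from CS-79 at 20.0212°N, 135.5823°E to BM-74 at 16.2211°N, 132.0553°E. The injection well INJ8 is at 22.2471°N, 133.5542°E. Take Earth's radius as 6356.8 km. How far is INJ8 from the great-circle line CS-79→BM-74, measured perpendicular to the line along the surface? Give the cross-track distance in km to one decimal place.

δ₁₃ = central angle CS-79→INJ8 = 0.050982 rad  (haversine)
θ₁₃ = bearing CS-79→INJ8 = 320.001°,  θ₁₂ = bearing CS-79→BM-74 = 221.979°
dₓₜ = R·arcsin(sin δ₁₃ · sin(θ₁₃ − θ₁₂)) = 6356.8·arcsin(0.05096·sin(98.023°)) = 320.905 km
|dₓₜ| = 320.905 km

320.9 km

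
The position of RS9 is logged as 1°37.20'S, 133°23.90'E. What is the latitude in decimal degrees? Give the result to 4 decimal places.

1° + 37.20′/60 = 1 + 0.62000 = 1.6200°

1.6200°S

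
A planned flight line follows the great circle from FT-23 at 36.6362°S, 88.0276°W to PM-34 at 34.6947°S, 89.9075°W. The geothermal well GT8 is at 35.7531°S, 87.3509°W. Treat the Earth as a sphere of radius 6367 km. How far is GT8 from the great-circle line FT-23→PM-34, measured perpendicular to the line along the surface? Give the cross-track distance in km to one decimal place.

δ₁₃ = central angle FT-23→GT8 = 0.018122 rad  (haversine)
θ₁₃ = bearing FT-23→GT8 = 31.933°,  θ₁₂ = bearing FT-23→PM-34 = 321.257°
dₓₜ = R·arcsin(sin δ₁₃ · sin(θ₁₃ − θ₁₂)) = 6367·arcsin(0.01812·sin(-289.324°)) = 108.881 km
|dₓₜ| = 108.881 km

108.9 km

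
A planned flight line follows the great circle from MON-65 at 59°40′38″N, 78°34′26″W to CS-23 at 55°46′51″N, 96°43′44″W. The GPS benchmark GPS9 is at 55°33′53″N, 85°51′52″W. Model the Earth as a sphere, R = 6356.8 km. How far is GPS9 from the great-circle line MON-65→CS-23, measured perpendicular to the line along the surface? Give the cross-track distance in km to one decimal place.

MON-65: φ = +59.67722°, λ = -78.57389°
CS-23: φ = +55.78083°, λ = -96.72889°
GPS9: φ = +55.56472°, λ = -85.86444°
δ₁₃ = central angle MON-65→GPS9 = 0.098863 rad  (haversine)
θ₁₃ = bearing MON-65→GPS9 = 226.638°,  θ₁₂ = bearing MON-65→CS-23 = 255.970°
dₓₜ = R·arcsin(sin δ₁₃ · sin(θ₁₃ − θ₁₂)) = 6356.8·arcsin(0.09870·sin(-29.332°)) = -307.473 km
|dₓₜ| = 307.473 km

307.5 km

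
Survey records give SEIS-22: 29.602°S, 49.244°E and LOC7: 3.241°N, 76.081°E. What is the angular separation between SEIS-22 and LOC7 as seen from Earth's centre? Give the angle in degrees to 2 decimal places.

Δφ = 32.8430°,  Δλ = 26.8370°
a = sin²(Δφ/2) + cos φ₁ cos φ₂ sin²(Δλ/2) = 0.126669
c = 2·arcsin(√a) = 0.727766 rad = 41.6979°

41.70°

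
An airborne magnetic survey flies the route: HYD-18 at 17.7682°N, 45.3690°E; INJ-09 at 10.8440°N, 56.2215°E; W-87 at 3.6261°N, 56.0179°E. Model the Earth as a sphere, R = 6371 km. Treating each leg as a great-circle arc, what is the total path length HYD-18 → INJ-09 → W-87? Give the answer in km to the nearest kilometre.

HYD-18→INJ-09: c = 0.219626 rad, d = 1399.24 km
INJ-09→W-87: c = 0.126025 rad, d = 802.91 km
Total = 1399.24 + 802.91 = 2202.15 km

2202 km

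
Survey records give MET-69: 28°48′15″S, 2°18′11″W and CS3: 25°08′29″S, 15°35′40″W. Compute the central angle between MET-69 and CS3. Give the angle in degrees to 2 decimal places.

MET-69: φ = -28.80417°, λ = -2.30306°
CS3: φ = -25.14139°, λ = -15.59444°
Δφ = 3.6628°,  Δλ = -13.2914°
a = sin²(Δφ/2) + cos φ₁ cos φ₂ sin²(Δλ/2) = 0.011646
c = 2·arcsin(√a) = 0.216251 rad = 12.3903°

12.39°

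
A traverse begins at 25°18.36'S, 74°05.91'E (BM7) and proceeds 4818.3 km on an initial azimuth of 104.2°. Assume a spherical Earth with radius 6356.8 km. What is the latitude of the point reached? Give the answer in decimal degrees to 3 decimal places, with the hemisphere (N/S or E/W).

27.573°S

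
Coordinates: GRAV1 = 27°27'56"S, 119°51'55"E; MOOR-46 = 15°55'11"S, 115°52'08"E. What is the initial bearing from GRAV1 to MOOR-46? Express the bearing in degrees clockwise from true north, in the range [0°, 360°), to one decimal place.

341.4°

GRAV1: φ = -27.46556°, λ = +119.86528°
MOOR-46: φ = -15.91972°, λ = +115.86889°
Δλ = -3.9964°
y = sin Δλ · cos φ₂ = -0.067021
x = cos φ₁ sin φ₂ − sin φ₁ cos φ₂ cos Δλ = 0.199073
θ = atan2(y, x) = -18.6065° → 341.3935° (mod 360°)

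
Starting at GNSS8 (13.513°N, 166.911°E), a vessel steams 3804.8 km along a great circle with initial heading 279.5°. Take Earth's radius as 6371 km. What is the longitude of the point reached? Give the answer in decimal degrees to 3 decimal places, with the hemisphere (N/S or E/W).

δ = d/R = 3804.8/6371 = 0.597206 rad
φ₂ = arcsin(sin φ₁ cos δ + cos φ₁ sin δ cos θ)
   = arcsin(0.23367·0.82691 + 0.97232·0.56233·0.16505) = 16.46702°
λ₂ = λ₁ + atan2(sin θ sin δ cos φ₁, cos δ − sin φ₁ sin φ₂) = 131.57683°

131.577°E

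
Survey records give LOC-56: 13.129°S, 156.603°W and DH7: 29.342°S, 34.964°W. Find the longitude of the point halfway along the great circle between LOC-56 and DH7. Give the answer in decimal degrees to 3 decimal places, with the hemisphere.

101.444°W

Bx = cos φ₂ cos Δλ = -0.457269,  By = cos φ₂ sin Δλ = 0.742148
φₘ = atan2(sin φ₁ + sin φ₂, √((cos φ₁ + Bx)² + By²)) = -38.41843°
λₘ = λ₁ + atan2(By, cos φ₁ + Bx) = -101.44388°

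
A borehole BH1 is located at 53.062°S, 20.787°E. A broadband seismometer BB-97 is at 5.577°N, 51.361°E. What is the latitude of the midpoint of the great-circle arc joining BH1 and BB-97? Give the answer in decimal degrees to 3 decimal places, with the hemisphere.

24.463°S

Bx = cos φ₂ cos Δλ = 0.856898,  By = cos φ₂ sin Δλ = 0.506243
φₘ = atan2(sin φ₁ + sin φ₂, √((cos φ₁ + Bx)² + By²)) = -24.46328°
λₘ = λ₁ + atan2(By, cos φ₁ + Bx) = 39.93675°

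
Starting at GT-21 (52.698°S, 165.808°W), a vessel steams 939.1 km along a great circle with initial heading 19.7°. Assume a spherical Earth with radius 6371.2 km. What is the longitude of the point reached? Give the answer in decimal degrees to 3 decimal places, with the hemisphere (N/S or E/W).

δ = d/R = 939.1/6371.2 = 0.147398 rad
φ₂ = arcsin(sin φ₁ cos δ + cos φ₁ sin δ cos θ)
   = arcsin(-0.79545·0.98916 + 0.60602·0.14686·0.94147) = -44.67093°
λ₂ = λ₁ + atan2(sin θ sin δ cos φ₁, cos δ − sin φ₁ sin φ₂) = -161.81611°

161.816°W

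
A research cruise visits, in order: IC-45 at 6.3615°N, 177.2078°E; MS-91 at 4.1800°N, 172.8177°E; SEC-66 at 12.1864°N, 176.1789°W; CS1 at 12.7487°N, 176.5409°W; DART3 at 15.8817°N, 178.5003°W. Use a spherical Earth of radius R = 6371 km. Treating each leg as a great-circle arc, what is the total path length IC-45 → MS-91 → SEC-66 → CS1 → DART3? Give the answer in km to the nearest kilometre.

IC-45→MS-91: c = 0.085266 rad, d = 543.23 km
MS-91→SEC-66: c = 0.235788 rad, d = 1502.21 km
SEC-66→CS1: c = 0.011592 rad, d = 73.85 km
CS1→DART3: c = 0.063935 rad, d = 407.33 km
Total = 543.23 + 1502.21 + 73.85 + 407.33 = 2526.62 km

2527 km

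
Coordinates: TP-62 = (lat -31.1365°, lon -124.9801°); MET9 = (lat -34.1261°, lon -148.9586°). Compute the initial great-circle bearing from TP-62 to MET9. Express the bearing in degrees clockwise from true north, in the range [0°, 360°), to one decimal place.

255.2°

Δλ = -23.9785°
y = sin Δλ · cos φ₂ = -0.336415
x = cos φ₁ sin φ₂ − sin φ₁ cos φ₂ cos Δλ = -0.089095
θ = atan2(y, x) = -104.8336° → 255.1664° (mod 360°)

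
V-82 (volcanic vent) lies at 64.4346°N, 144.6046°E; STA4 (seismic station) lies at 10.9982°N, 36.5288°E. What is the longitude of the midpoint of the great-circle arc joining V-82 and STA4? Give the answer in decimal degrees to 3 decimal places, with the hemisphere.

62.352°E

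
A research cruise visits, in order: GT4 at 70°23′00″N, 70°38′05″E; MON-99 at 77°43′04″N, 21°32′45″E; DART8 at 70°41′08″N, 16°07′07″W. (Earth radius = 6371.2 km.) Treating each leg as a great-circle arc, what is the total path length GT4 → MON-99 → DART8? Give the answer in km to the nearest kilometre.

GT4: φ = +70.38333°, λ = +70.63472°
MON-99: φ = +77.71778°, λ = +21.54583°
DART8: φ = +70.68556°, λ = -16.11861°
GT4→MON-99: c = 0.256946 rad, d = 1637.05 km
MON-99→DART8: c = 0.211035 rad, d = 1344.55 km
Total = 1637.05 + 1344.55 = 2981.60 km

2982 km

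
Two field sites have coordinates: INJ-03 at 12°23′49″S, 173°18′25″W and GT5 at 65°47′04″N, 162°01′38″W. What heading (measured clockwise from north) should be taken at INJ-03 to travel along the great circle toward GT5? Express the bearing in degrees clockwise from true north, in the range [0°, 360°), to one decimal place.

4.7°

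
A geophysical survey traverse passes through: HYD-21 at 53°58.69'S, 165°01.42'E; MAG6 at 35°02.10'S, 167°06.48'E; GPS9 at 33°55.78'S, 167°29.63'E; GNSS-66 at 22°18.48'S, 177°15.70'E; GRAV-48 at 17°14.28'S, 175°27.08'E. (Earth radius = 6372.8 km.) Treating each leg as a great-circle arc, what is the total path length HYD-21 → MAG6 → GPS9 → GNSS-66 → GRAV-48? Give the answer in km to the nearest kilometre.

HYD-21: φ = -53.97817°, λ = +165.02367°
MAG6: φ = -35.03500°, λ = +167.10800°
GPS9: φ = -33.92967°, λ = +167.49383°
GNSS-66: φ = -22.30800°, λ = +177.26167°
GRAV-48: φ = -17.23800°, λ = +175.45133°
HYD-21→MAG6: c = 0.331601 rad, d = 2113.22 km
MAG6→GPS9: c = 0.020074 rad, d = 127.93 km
GPS9→GNSS-66: c = 0.252179 rad, d = 1607.08 km
GNSS-66→GRAV-48: c = 0.093346 rad, d = 594.87 km
Total = 2113.22 + 127.93 + 1607.08 + 594.87 = 4443.11 km

4443 km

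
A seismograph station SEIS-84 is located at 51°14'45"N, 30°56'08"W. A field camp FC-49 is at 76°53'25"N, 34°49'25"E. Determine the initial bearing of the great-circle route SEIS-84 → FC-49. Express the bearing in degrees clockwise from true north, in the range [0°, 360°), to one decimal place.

21.1°

SEIS-84: φ = +51.24583°, λ = -30.93556°
FC-49: φ = +76.89028°, λ = +34.82361°
Δλ = 65.7592°
y = sin Δλ · cos φ₂ = 0.206818
x = cos φ₁ sin φ₂ − sin φ₁ cos φ₂ cos Δλ = 0.537043
θ = atan2(y, x) = 21.0619° → 21.0619° (mod 360°)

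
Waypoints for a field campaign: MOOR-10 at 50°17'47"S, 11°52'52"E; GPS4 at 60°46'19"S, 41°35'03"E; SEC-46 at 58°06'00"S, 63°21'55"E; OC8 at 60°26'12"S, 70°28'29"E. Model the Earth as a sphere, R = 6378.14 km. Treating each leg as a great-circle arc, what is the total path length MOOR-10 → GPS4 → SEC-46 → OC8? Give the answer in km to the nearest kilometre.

MOOR-10: φ = -50.29639°, λ = +11.88111°
GPS4: φ = -60.77194°, λ = +41.58417°
SEC-46: φ = -58.10000°, λ = +63.36528°
OC8: φ = -60.43667°, λ = +70.47472°
MOOR-10→GPS4: c = 0.341220 rad, d = 2176.35 km
GPS4→SEC-46: c = 0.197849 rad, d = 1261.91 km
SEC-46→OC8: c = 0.075331 rad, d = 480.47 km
Total = 2176.35 + 1261.91 + 480.47 = 3918.73 km

3919 km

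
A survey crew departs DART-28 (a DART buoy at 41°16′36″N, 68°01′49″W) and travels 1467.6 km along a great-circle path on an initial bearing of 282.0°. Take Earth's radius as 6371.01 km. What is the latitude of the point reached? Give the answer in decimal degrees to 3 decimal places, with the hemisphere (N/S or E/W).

42.683°N

DART-28: φ = +41.27667°, λ = -68.03028°
δ = d/R = 1467.6/6371.01 = 0.230356 rad
φ₂ = arcsin(sin φ₁ cos δ + cos φ₁ sin δ cos θ)
   = arcsin(0.65970·0.97359 + 0.75153·0.22832·0.20791) = 42.68335°
λ₂ = λ₁ + atan2(sin θ sin δ cos φ₁, cos δ − sin φ₁ sin φ₂) = -85.71690°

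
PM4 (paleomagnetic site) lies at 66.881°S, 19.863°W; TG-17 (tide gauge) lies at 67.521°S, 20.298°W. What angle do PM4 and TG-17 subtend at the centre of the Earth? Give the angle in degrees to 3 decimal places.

0.662°

Δφ = -0.6400°,  Δλ = -0.4350°
a = sin²(Δφ/2) + cos φ₁ cos φ₂ sin²(Δλ/2) = 0.000033
c = 2·arcsin(√a) = 0.011551 rad = 0.6618°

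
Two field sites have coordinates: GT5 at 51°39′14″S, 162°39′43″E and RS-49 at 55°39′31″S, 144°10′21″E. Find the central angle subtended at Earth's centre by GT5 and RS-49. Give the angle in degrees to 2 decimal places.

GT5: φ = -51.65389°, λ = +162.66194°
RS-49: φ = -55.65861°, λ = +144.17250°
Δφ = -4.0047°,  Δλ = -18.4894°
a = sin²(Δφ/2) + cos φ₁ cos φ₂ sin²(Δλ/2) = 0.010254
c = 2·arcsin(√a) = 0.202868 rad = 11.6235°

11.62°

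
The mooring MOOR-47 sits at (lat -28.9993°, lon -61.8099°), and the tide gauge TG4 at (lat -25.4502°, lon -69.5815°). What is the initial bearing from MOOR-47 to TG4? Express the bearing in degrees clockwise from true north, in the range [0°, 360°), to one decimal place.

295.4°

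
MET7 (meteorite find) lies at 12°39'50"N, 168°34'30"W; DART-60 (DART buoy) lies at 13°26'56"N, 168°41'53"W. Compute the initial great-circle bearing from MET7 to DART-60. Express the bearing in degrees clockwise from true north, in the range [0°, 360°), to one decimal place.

351.3°

MET7: φ = +12.66389°, λ = -168.57500°
DART-60: φ = +13.44889°, λ = -168.69806°
Δλ = -0.1231°
y = sin Δλ · cos φ₂ = -0.002089
x = cos φ₁ sin φ₂ − sin φ₁ cos φ₂ cos Δλ = 0.013701
θ = atan2(y, x) = -8.6685° → 351.3315° (mod 360°)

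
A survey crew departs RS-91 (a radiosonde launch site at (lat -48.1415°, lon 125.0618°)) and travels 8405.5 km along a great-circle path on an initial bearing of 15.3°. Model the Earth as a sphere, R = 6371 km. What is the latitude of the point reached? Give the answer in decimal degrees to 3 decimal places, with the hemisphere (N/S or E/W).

25.982°N

δ = d/R = 8405.5/6371 = 1.319338 rad
φ₂ = arcsin(sin φ₁ cos δ + cos φ₁ sin δ cos θ)
   = arcsin(-0.74480·0.24882 + 0.66729·0.96855·0.96456) = 25.98161°
λ₂ = λ₁ + atan2(sin θ sin δ cos φ₁, cos δ − sin φ₁ sin φ₂) = 141.57929°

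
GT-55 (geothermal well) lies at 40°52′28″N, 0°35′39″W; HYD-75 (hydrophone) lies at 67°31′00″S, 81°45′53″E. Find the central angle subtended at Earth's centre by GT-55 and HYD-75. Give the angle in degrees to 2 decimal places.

GT-55: φ = +40.87444°, λ = -0.59417°
HYD-75: φ = -67.51667°, λ = +81.76472°
Δφ = -108.3911°,  Δλ = 82.3589°
a = sin²(Δφ/2) + cos φ₁ cos φ₂ sin²(Δλ/2) = 0.783107
c = 2·arcsin(√a) = 2.172702 rad = 124.4866°

124.49°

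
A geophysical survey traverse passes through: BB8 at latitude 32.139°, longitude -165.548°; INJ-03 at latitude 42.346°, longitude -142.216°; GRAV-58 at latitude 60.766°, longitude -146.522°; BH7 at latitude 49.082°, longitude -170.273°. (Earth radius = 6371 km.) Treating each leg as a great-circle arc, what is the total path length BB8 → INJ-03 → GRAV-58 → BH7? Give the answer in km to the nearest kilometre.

BB8→INJ-03: c = 0.368144 rad, d = 2345.45 km
INJ-03→GRAV-58: c = 0.324699 rad, d = 2068.66 km
GRAV-58→BH7: c = 0.310479 rad, d = 1978.06 km
Total = 2345.45 + 2068.66 + 1978.06 = 6392.17 km

6392 km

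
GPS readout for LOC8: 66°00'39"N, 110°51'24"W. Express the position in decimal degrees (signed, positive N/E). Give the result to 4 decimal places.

+66.0108°, -110.8567°

lat: 66.0108° N → +66.0108°
lon: 110.8567° W → -110.8567°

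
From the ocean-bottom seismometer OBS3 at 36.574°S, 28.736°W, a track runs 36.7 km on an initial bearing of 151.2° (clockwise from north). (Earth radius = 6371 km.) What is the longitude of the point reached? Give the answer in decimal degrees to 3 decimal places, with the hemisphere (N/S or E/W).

28.537°W

δ = d/R = 36.7/6371 = 0.005760 rad
φ₂ = arcsin(sin φ₁ cos δ + cos φ₁ sin δ cos θ)
   = arcsin(-0.59586·0.99998 + 0.80309·0.00576·-0.87631) = -36.86306°
λ₂ = λ₁ + atan2(sin θ sin δ cos φ₁, cos δ − sin φ₁ sin φ₂) = -28.53726°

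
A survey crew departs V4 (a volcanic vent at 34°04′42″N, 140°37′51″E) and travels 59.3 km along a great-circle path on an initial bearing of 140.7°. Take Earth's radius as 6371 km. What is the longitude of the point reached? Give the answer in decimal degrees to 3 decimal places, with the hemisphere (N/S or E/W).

141.037°E

V4: φ = +34.07833°, λ = +140.63083°
δ = d/R = 59.3/6371 = 0.009308 rad
φ₂ = arcsin(sin φ₁ cos δ + cos φ₁ sin δ cos θ)
   = arcsin(0.56033·0.99996 + 0.82827·0.00931·-0.77384) = 33.66498°
λ₂ = λ₁ + atan2(sin θ sin δ cos φ₁, cos δ − sin φ₁ sin φ₂) = 141.03667°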